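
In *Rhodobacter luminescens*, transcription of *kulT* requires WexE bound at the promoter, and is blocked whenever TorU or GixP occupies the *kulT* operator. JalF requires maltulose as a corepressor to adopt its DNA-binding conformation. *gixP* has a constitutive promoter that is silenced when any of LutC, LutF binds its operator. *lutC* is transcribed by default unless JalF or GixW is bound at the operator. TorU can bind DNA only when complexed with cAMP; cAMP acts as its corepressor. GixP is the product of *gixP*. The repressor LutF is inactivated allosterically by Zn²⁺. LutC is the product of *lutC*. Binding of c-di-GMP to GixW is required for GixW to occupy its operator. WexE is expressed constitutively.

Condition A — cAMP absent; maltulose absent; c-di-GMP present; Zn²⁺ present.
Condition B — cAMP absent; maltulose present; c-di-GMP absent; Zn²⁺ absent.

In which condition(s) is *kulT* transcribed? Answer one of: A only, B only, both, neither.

B only

Condition A:
WexE is produced constitutively and is active.
cAMP is absent, so TorU is inactive.
Maltulose is absent, so JalF is inactive.
c-di-GMP is present, so GixW is active.
With repressor GixW bound, *lutC* is not transcribed.
So LutC is not produced.
Zn²⁺ is present, so LutF is inactive.
With no repressor bound, *gixP* is transcribed.
So GixP is produced and active.
With repressor GixP bound, *kulT* is not transcribed.
→ *kulT* is OFF in A.
Condition B:
WexE is produced constitutively and is active.
cAMP is absent, so TorU is inactive.
Maltulose is present, so JalF is active.
c-di-GMP is absent, so GixW is inactive.
With repressor JalF bound, *lutC* is not transcribed.
So LutC is not produced.
Zn²⁺ is absent, so LutF is active.
With repressor LutF bound, *gixP* is not transcribed.
So GixP is not produced.
No repressor is bound and WexE is active, so *kulT* is transcribed.
→ *kulT* is ON in B.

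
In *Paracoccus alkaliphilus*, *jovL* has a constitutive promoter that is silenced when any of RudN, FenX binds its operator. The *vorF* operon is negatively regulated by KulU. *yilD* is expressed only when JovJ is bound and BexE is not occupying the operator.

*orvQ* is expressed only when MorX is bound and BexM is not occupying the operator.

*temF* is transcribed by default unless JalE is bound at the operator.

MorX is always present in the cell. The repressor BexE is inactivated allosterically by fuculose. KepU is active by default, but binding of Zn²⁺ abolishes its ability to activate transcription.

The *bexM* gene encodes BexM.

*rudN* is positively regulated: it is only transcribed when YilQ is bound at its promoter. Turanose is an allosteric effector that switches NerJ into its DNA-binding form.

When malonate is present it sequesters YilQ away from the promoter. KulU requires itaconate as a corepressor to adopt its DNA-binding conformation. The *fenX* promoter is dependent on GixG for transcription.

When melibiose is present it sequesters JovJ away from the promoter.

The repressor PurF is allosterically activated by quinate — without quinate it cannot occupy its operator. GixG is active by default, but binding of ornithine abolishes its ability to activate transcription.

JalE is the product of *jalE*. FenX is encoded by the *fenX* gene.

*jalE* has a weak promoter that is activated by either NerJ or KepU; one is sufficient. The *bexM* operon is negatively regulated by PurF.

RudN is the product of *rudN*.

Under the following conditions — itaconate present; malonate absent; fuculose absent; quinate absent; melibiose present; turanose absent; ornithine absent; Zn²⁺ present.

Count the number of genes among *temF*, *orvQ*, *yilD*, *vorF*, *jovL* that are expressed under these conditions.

Turanose is absent, so NerJ is inactive.
Zn²⁺ is present, so KepU is inactive.
No activator is available at the *jalE* promoter, so *jalE* is not transcribed.
So JalE is not produced.
With no repressor bound, *temF* is transcribed.
→ *temF* is ON.
Quinate is absent, so PurF is inactive.
With no repressor bound, *bexM* is transcribed.
So BexM is produced and active.
MorX is produced constitutively and is active.
With repressor BexM bound, *orvQ* is not transcribed.
→ *orvQ* is OFF.
Melibiose is present, so JovJ is inactive.
Fuculose is absent, so BexE is active.
With repressor BexE bound, *yilD* is not transcribed.
→ *yilD* is OFF.
Itaconate is present, so KulU is active.
With repressor KulU bound, *vorF* is not transcribed.
→ *vorF* is OFF.
Malonate is absent, so YilQ is active.
No repressor is bound and YilQ is active, so *rudN* is transcribed.
So RudN is produced and active.
Ornithine is absent, so GixG is active.
No repressor is bound and GixG is active, so *fenX* is transcribed.
So FenX is produced and active.
With repressor RudN bound, *jovL* is not transcribed.
→ *jovL* is OFF.
1 of the 5 genes is transcribed.

1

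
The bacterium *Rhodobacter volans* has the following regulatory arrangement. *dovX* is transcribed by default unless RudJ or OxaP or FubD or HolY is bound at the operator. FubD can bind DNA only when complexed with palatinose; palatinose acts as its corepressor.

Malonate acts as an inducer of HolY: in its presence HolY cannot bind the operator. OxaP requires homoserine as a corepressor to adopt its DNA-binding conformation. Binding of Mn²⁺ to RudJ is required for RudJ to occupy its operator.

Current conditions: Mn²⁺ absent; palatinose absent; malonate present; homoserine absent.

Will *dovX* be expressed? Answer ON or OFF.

ON

Mn²⁺ is absent, so RudJ is inactive.
Homoserine is absent, so OxaP is inactive.
Palatinose is absent, so FubD is inactive.
Malonate is present, so HolY is inactive.
With no repressor bound, *dovX* is transcribed.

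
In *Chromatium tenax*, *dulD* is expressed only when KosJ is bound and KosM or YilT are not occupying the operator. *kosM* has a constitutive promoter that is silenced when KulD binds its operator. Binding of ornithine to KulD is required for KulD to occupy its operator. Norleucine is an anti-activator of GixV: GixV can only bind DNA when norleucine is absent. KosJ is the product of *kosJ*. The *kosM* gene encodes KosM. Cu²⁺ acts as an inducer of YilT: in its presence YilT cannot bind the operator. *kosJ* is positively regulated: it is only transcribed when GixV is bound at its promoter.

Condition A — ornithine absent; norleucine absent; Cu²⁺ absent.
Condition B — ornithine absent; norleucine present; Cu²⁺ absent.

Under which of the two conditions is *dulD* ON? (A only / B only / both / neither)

neither

Condition A:
Ornithine is absent, so KulD is inactive.
With no repressor bound, *kosM* is transcribed.
So KosM is produced and active.
Norleucine is absent, so GixV is active.
No repressor is bound and GixV is active, so *kosJ* is transcribed.
So KosJ is produced and active.
Cu²⁺ is absent, so YilT is active.
With repressor KosM bound, *dulD* is not transcribed.
→ *dulD* is OFF in A.
Condition B:
Ornithine is absent, so KulD is inactive.
With no repressor bound, *kosM* is transcribed.
So KosM is produced and active.
Norleucine is present, so GixV is inactive.
Required activator GixV is absent, so *kosJ* is not transcribed.
So KosJ is not produced.
Cu²⁺ is absent, so YilT is active.
With repressor KosM bound, *dulD* is not transcribed.
→ *dulD* is OFF in B.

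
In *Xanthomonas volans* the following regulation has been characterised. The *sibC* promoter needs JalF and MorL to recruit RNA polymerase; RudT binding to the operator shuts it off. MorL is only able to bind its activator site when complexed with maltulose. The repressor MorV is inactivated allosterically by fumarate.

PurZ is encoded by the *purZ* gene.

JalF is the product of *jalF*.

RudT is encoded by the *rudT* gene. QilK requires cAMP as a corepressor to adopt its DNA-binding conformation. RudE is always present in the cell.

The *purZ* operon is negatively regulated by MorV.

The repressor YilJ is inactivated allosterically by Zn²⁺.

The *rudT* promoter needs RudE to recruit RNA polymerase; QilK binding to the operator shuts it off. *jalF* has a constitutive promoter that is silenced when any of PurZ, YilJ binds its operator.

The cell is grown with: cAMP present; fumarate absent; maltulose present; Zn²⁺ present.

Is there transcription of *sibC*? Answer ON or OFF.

ON

Fumarate is absent, so MorV is active.
With repressor MorV bound, *purZ* is not transcribed.
So PurZ is not produced.
Zn²⁺ is present, so YilJ is inactive.
With no repressor bound, *jalF* is transcribed.
So JalF is produced and active.
Maltulose is present, so MorL is active.
cAMP is present, so QilK is active.
RudE is produced constitutively and is active.
With repressor QilK bound, *rudT* is not transcribed.
So RudT is not produced.
No repressor is bound and JalF and MorL are active, so *sibC* is transcribed.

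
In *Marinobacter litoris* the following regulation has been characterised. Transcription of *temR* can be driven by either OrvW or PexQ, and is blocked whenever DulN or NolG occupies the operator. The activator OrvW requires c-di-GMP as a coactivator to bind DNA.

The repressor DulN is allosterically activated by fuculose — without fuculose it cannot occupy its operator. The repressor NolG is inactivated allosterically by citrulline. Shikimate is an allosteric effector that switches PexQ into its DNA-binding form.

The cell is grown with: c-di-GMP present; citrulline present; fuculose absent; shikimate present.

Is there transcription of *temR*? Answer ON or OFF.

c-di-GMP is present, so OrvW is active.
Shikimate is present, so PexQ is active.
Fuculose is absent, so DulN is inactive.
Citrulline is present, so NolG is inactive.
Activator OrvW is present, so *temR* is transcribed.

ON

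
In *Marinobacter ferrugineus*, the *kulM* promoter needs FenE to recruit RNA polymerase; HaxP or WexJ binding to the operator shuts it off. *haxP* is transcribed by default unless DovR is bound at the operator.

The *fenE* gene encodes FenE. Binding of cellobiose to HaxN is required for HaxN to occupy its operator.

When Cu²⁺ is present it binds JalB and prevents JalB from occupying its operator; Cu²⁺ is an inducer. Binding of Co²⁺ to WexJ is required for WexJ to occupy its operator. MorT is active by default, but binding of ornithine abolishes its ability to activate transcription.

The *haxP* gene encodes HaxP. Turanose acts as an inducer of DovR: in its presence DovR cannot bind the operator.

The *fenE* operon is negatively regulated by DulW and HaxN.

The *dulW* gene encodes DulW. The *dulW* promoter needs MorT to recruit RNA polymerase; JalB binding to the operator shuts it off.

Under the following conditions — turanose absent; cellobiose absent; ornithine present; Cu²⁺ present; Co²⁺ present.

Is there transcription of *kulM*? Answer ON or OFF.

Turanose is absent, so DovR is active.
With repressor DovR bound, *haxP* is not transcribed.
So HaxP is not produced.
Ornithine is present, so MorT is inactive.
Cu²⁺ is present, so JalB is inactive.
Required activator MorT is absent, so *dulW* is not transcribed.
So DulW is not produced.
Cellobiose is absent, so HaxN is inactive.
With no repressor bound, *fenE* is transcribed.
So FenE is produced and active.
Co²⁺ is present, so WexJ is active.
With repressor WexJ bound, *kulM* is not transcribed.

OFF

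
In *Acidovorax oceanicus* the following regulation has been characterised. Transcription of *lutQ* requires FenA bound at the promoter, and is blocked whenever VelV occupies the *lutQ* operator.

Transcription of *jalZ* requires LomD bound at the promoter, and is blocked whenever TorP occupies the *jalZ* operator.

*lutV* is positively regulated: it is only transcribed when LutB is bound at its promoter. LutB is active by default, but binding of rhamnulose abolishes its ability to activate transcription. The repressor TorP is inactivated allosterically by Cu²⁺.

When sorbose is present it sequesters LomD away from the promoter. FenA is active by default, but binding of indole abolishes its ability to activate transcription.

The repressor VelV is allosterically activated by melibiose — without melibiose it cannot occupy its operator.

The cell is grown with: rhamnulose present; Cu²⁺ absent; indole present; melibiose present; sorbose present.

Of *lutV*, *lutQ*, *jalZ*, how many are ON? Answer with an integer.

Rhamnulose is present, so LutB is inactive.
Required activator LutB is absent, so *lutV* is not transcribed.
→ *lutV* is OFF.
Indole is present, so FenA is inactive.
Melibiose is present, so VelV is active.
With repressor VelV bound, *lutQ* is not transcribed.
→ *lutQ* is OFF.
Sorbose is present, so LomD is inactive.
Cu²⁺ is absent, so TorP is active.
With repressor TorP bound, *jalZ* is not transcribed.
→ *jalZ* is OFF.
0 of the 3 genes are transcribed.

0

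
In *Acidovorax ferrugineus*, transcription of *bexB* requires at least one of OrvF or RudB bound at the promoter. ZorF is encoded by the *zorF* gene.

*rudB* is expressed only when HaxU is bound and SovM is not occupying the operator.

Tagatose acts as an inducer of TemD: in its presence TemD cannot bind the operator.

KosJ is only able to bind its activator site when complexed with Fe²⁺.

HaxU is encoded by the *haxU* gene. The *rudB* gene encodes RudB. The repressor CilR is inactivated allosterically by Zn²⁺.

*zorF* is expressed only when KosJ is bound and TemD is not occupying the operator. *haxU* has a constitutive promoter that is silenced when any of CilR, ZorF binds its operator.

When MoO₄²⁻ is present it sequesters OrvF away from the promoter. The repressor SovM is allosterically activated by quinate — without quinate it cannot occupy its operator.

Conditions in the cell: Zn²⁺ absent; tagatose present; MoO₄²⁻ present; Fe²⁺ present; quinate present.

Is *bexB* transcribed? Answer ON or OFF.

OFF

MoO₄²⁻ is present, so OrvF is inactive.
Zn²⁺ is absent, so CilR is active.
Fe²⁺ is present, so KosJ is active.
Tagatose is present, so TemD is inactive.
No repressor is bound and KosJ is active, so *zorF* is transcribed.
So ZorF is produced and active.
With repressor CilR bound, *haxU* is not transcribed.
So HaxU is not produced.
Quinate is present, so SovM is active.
With repressor SovM bound, *rudB* is not transcribed.
So RudB is not produced.
No activator is available at the *bexB* promoter, so *bexB* is not transcribed.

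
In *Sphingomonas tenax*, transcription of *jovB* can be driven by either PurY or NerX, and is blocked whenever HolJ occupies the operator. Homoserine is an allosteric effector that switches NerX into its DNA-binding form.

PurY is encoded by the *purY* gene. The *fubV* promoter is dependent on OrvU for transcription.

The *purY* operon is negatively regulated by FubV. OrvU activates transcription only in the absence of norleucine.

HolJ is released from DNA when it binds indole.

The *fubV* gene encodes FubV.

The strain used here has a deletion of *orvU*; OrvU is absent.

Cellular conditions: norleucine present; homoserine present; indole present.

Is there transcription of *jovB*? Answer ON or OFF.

ON

OrvU is non-functional in this strain, so it has no effect.
Required activator OrvU is absent, so *fubV* is not transcribed.
So FubV is not produced.
With no repressor bound, *purY* is transcribed.
So PurY is produced and active.
Homoserine is present, so NerX is active.
Indole is present, so HolJ is inactive.
Activator PurY is present, so *jovB* is transcribed.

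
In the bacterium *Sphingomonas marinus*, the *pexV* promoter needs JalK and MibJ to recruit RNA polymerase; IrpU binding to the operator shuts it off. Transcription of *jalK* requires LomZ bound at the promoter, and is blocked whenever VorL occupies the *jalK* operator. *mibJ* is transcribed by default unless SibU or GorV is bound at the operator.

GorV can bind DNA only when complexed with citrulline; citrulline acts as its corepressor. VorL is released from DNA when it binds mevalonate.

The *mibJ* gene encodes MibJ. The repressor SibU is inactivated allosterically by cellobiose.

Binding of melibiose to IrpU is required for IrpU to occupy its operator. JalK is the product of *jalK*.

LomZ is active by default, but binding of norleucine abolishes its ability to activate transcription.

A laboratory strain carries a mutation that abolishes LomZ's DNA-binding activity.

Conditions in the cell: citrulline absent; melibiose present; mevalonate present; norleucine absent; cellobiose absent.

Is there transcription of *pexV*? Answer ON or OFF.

OFF

LomZ is non-functional in this strain, so it has no effect.
Mevalonate is present, so VorL is inactive.
Required activator LomZ is absent, so *jalK* is not transcribed.
So JalK is not produced.
Melibiose is present, so IrpU is active.
Cellobiose is absent, so SibU is active.
Citrulline is absent, so GorV is inactive.
With repressor SibU bound, *mibJ* is not transcribed.
So MibJ is not produced.
With repressor IrpU bound, *pexV* is not transcribed.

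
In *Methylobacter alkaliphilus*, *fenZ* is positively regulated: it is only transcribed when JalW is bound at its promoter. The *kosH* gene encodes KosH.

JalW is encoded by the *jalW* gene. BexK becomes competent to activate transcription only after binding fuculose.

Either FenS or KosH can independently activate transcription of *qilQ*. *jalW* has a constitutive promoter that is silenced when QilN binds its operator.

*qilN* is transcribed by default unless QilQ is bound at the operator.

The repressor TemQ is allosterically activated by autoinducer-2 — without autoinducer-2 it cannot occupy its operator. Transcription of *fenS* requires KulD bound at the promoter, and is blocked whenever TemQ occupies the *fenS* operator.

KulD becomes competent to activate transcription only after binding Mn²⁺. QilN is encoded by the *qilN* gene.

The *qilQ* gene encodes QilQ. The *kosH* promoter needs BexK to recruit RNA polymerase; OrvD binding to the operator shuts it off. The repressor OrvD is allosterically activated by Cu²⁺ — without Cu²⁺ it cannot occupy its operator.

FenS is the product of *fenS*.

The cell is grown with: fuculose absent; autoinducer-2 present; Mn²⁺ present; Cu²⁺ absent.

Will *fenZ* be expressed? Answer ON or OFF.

Autoinducer-2 is present, so TemQ is active.
Mn²⁺ is present, so KulD is active.
With repressor TemQ bound, *fenS* is not transcribed.
So FenS is not produced.
Fuculose is absent, so BexK is inactive.
Cu²⁺ is absent, so OrvD is inactive.
Required activator BexK is absent, so *kosH* is not transcribed.
So KosH is not produced.
No activator is available at the *qilQ* promoter, so *qilQ* is not transcribed.
So QilQ is not produced.
With no repressor bound, *qilN* is transcribed.
So QilN is produced and active.
With repressor QilN bound, *jalW* is not transcribed.
So JalW is not produced.
Required activator JalW is absent, so *fenZ* is not transcribed.

OFF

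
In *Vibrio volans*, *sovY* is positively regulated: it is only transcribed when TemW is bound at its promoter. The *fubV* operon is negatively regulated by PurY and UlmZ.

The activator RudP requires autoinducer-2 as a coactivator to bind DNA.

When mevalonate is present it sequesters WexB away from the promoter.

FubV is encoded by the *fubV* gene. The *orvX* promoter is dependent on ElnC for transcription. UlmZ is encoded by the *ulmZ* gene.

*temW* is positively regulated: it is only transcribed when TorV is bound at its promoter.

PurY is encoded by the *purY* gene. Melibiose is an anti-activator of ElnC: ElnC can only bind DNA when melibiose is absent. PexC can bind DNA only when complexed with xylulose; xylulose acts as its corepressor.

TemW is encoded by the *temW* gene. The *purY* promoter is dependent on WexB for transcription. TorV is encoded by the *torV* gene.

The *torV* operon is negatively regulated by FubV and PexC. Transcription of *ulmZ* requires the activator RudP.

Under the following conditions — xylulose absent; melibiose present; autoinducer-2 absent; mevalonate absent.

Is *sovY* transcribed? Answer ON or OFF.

Mevalonate is absent, so WexB is active.
No repressor is bound and WexB is active, so *purY* is transcribed.
So PurY is produced and active.
Autoinducer-2 is absent, so RudP is inactive.
Required activator RudP is absent, so *ulmZ* is not transcribed.
So UlmZ is not produced.
With repressor PurY bound, *fubV* is not transcribed.
So FubV is not produced.
Xylulose is absent, so PexC is inactive.
With no repressor bound, *torV* is transcribed.
So TorV is produced and active.
No repressor is bound and TorV is active, so *temW* is transcribed.
So TemW is produced and active.
No repressor is bound and TemW is active, so *sovY* is transcribed.

ON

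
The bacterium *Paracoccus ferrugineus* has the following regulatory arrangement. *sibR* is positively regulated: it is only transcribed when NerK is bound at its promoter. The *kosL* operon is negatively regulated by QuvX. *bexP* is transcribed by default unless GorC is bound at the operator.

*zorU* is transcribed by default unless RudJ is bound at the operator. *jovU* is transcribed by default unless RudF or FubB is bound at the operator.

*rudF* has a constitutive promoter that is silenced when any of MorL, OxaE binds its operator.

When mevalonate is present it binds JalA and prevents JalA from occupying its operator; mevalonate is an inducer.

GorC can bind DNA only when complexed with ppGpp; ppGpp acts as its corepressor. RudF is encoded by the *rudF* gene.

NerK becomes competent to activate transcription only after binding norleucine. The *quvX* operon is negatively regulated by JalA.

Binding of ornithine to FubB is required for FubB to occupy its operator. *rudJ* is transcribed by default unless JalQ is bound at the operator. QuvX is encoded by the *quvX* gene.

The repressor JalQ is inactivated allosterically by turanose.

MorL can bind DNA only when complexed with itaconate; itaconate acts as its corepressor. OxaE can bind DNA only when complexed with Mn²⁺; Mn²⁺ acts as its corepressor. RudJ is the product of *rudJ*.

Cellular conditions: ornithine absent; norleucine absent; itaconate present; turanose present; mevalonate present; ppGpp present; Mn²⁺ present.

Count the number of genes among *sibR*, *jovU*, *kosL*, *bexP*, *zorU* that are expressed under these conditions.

1

Norleucine is absent, so NerK is inactive.
Required activator NerK is absent, so *sibR* is not transcribed.
→ *sibR* is OFF.
Itaconate is present, so MorL is active.
Mn²⁺ is present, so OxaE is active.
With repressor MorL bound, *rudF* is not transcribed.
So RudF is not produced.
Ornithine is absent, so FubB is inactive.
With no repressor bound, *jovU* is transcribed.
→ *jovU* is ON.
Mevalonate is present, so JalA is inactive.
With no repressor bound, *quvX* is transcribed.
So QuvX is produced and active.
With repressor QuvX bound, *kosL* is not transcribed.
→ *kosL* is OFF.
ppGpp is present, so GorC is active.
With repressor GorC bound, *bexP* is not transcribed.
→ *bexP* is OFF.
Turanose is present, so JalQ is inactive.
With no repressor bound, *rudJ* is transcribed.
So RudJ is produced and active.
With repressor RudJ bound, *zorU* is not transcribed.
→ *zorU* is OFF.
1 of the 5 genes is transcribed.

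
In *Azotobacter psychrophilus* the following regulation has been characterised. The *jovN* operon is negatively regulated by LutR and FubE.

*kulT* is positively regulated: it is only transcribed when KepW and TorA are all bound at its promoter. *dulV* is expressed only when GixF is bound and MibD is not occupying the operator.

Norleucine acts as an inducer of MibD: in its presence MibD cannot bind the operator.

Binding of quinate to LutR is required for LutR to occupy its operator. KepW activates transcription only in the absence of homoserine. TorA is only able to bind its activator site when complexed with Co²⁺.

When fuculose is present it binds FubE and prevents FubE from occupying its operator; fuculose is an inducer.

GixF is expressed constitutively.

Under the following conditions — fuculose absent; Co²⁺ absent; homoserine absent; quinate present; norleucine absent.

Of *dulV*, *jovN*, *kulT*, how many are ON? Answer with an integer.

GixF is produced constitutively and is active.
Norleucine is absent, so MibD is active.
With repressor MibD bound, *dulV* is not transcribed.
→ *dulV* is OFF.
Quinate is present, so LutR is active.
Fuculose is absent, so FubE is active.
With repressor LutR bound, *jovN* is not transcribed.
→ *jovN* is OFF.
Homoserine is absent, so KepW is active.
Co²⁺ is absent, so TorA is inactive.
Required activator TorA is absent, so *kulT* is not transcribed.
→ *kulT* is OFF.
0 of the 3 genes are transcribed.

0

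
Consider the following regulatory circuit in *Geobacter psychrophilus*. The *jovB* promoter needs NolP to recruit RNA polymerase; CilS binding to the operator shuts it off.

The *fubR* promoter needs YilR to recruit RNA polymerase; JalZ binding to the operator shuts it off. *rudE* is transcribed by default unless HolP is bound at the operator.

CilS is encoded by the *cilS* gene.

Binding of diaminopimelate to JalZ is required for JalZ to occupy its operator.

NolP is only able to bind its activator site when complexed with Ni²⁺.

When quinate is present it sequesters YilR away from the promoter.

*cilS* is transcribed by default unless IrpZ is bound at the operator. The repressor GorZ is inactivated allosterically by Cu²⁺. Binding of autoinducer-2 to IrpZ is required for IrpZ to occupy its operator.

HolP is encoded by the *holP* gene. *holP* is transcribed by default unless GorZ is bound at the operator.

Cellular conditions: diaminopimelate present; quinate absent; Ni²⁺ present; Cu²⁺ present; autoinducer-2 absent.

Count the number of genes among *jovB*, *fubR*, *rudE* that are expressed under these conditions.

0

Ni²⁺ is present, so NolP is active.
Autoinducer-2 is absent, so IrpZ is inactive.
With no repressor bound, *cilS* is transcribed.
So CilS is produced and active.
With repressor CilS bound, *jovB* is not transcribed.
→ *jovB* is OFF.
Diaminopimelate is present, so JalZ is active.
Quinate is absent, so YilR is active.
With repressor JalZ bound, *fubR* is not transcribed.
→ *fubR* is OFF.
Cu²⁺ is present, so GorZ is inactive.
With no repressor bound, *holP* is transcribed.
So HolP is produced and active.
With repressor HolP bound, *rudE* is not transcribed.
→ *rudE* is OFF.
0 of the 3 genes are transcribed.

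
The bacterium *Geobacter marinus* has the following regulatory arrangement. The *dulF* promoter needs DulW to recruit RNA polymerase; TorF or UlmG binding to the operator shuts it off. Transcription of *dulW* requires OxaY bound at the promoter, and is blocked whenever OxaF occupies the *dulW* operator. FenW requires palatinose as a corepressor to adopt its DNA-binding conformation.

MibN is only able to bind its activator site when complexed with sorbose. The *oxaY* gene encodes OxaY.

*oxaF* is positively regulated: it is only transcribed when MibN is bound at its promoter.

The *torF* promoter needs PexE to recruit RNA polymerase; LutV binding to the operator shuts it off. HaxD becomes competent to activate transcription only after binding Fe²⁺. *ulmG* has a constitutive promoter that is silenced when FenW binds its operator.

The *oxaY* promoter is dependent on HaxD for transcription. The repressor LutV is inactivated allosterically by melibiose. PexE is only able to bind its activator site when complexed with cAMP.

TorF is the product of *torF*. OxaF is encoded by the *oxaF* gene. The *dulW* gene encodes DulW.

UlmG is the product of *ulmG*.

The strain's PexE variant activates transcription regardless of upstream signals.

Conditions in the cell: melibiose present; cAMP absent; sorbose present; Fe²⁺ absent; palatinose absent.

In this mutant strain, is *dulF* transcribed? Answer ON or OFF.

OFF

Melibiose is present, so LutV is inactive.
PexE is constitutively active in this strain.
No repressor is bound and PexE is active, so *torF* is transcribed.
So TorF is produced and active.
Palatinose is absent, so FenW is inactive.
With no repressor bound, *ulmG* is transcribed.
So UlmG is produced and active.
Sorbose is present, so MibN is active.
No repressor is bound and MibN is active, so *oxaF* is transcribed.
So OxaF is produced and active.
Fe²⁺ is absent, so HaxD is inactive.
Required activator HaxD is absent, so *oxaY* is not transcribed.
So OxaY is not produced.
With repressor OxaF bound, *dulW* is not transcribed.
So DulW is not produced.
With repressor TorF bound, *dulF* is not transcribed.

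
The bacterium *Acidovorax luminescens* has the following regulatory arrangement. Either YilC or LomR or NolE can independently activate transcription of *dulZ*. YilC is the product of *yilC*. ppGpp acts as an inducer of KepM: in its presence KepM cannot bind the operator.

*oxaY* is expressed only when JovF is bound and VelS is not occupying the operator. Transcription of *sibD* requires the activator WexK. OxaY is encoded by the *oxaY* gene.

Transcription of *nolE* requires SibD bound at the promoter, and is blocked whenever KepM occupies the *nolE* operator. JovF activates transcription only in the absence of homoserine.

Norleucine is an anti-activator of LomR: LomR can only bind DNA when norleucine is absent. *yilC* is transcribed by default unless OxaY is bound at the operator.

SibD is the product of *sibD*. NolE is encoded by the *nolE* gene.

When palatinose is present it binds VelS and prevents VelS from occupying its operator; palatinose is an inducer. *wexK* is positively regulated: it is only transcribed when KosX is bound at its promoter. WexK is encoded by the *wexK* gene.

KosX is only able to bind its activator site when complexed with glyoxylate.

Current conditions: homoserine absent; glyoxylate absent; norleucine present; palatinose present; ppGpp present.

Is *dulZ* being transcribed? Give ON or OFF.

Palatinose is present, so VelS is inactive.
Homoserine is absent, so JovF is active.
No repressor is bound and JovF is active, so *oxaY* is transcribed.
So OxaY is produced and active.
With repressor OxaY bound, *yilC* is not transcribed.
So YilC is not produced.
Norleucine is present, so LomR is inactive.
Glyoxylate is absent, so KosX is inactive.
Required activator KosX is absent, so *wexK* is not transcribed.
So WexK is not produced.
Required activator WexK is absent, so *sibD* is not transcribed.
So SibD is not produced.
ppGpp is present, so KepM is inactive.
Required activator SibD is absent, so *nolE* is not transcribed.
So NolE is not produced.
No activator is available at the *dulZ* promoter, so *dulZ* is not transcribed.

OFF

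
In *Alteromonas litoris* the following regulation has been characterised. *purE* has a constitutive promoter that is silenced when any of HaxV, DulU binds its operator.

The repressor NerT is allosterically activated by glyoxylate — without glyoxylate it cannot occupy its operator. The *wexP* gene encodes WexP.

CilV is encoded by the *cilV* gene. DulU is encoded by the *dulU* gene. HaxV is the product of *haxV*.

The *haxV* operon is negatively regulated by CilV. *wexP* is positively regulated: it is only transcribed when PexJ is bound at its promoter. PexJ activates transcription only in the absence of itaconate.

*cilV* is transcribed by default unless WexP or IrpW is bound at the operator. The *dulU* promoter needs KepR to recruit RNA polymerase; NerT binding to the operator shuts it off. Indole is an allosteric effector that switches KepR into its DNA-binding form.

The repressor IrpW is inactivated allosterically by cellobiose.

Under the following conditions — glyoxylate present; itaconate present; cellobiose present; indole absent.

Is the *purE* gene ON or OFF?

ON

Itaconate is present, so PexJ is inactive.
Required activator PexJ is absent, so *wexP* is not transcribed.
So WexP is not produced.
Cellobiose is present, so IrpW is inactive.
With no repressor bound, *cilV* is transcribed.
So CilV is produced and active.
With repressor CilV bound, *haxV* is not transcribed.
So HaxV is not produced.
Glyoxylate is present, so NerT is active.
Indole is absent, so KepR is inactive.
With repressor NerT bound, *dulU* is not transcribed.
So DulU is not produced.
With no repressor bound, *purE* is transcribed.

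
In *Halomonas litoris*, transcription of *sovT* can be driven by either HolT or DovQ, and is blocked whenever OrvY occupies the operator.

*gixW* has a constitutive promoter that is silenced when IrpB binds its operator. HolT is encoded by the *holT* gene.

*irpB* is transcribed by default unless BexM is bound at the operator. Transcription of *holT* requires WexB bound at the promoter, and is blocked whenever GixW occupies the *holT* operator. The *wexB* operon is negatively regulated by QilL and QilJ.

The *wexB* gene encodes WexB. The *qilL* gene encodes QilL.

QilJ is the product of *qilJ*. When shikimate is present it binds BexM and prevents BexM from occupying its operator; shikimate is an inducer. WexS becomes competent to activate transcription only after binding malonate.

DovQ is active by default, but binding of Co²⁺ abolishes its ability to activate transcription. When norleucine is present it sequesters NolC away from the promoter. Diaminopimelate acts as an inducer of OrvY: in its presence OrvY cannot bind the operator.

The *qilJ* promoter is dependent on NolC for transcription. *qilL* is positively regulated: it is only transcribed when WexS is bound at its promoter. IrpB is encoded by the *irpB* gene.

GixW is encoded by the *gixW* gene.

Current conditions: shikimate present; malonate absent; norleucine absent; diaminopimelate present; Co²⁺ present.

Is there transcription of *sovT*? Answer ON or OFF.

OFF

Shikimate is present, so BexM is inactive.
With no repressor bound, *irpB* is transcribed.
So IrpB is produced and active.
With repressor IrpB bound, *gixW* is not transcribed.
So GixW is not produced.
Malonate is absent, so WexS is inactive.
Required activator WexS is absent, so *qilL* is not transcribed.
So QilL is not produced.
Norleucine is absent, so NolC is active.
No repressor is bound and NolC is active, so *qilJ* is transcribed.
So QilJ is produced and active.
With repressor QilJ bound, *wexB* is not transcribed.
So WexB is not produced.
Required activator WexB is absent, so *holT* is not transcribed.
So HolT is not produced.
Diaminopimelate is present, so OrvY is inactive.
Co²⁺ is present, so DovQ is inactive.
No activator is available at the *sovT* promoter, so *sovT* is not transcribed.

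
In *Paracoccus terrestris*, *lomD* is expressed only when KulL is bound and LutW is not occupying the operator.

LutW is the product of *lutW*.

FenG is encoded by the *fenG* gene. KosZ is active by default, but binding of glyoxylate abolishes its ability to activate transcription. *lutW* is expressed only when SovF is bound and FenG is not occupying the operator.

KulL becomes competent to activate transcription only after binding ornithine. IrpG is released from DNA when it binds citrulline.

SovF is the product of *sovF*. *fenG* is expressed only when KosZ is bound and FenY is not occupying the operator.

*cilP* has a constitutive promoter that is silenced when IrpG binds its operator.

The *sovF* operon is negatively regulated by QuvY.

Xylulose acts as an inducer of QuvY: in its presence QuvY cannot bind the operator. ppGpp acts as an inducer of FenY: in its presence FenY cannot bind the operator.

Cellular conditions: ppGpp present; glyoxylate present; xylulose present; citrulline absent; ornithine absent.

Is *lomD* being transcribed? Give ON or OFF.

OFF

Glyoxylate is present, so KosZ is inactive.
ppGpp is present, so FenY is inactive.
Required activator KosZ is absent, so *fenG* is not transcribed.
So FenG is not produced.
Xylulose is present, so QuvY is inactive.
With no repressor bound, *sovF* is transcribed.
So SovF is produced and active.
No repressor is bound and SovF is active, so *lutW* is transcribed.
So LutW is produced and active.
Ornithine is absent, so KulL is inactive.
With repressor LutW bound, *lomD* is not transcribed.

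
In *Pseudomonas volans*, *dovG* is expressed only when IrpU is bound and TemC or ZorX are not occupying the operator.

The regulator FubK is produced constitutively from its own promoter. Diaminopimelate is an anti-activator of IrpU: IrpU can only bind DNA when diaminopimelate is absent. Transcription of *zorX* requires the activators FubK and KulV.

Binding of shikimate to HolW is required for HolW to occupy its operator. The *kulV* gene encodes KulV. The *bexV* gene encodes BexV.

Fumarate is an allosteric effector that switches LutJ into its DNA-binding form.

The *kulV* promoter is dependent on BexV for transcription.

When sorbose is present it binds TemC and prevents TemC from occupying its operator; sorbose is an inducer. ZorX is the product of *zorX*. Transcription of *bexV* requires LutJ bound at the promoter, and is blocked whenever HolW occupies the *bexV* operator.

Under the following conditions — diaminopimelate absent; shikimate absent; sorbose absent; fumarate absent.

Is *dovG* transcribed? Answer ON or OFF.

OFF

Sorbose is absent, so TemC is active.
FubK is produced constitutively and is active.
Fumarate is absent, so LutJ is inactive.
Shikimate is absent, so HolW is inactive.
Required activator LutJ is absent, so *bexV* is not transcribed.
So BexV is not produced.
Required activator BexV is absent, so *kulV* is not transcribed.
So KulV is not produced.
Required activator KulV is absent, so *zorX* is not transcribed.
So ZorX is not produced.
Diaminopimelate is absent, so IrpU is active.
With repressor TemC bound, *dovG* is not transcribed.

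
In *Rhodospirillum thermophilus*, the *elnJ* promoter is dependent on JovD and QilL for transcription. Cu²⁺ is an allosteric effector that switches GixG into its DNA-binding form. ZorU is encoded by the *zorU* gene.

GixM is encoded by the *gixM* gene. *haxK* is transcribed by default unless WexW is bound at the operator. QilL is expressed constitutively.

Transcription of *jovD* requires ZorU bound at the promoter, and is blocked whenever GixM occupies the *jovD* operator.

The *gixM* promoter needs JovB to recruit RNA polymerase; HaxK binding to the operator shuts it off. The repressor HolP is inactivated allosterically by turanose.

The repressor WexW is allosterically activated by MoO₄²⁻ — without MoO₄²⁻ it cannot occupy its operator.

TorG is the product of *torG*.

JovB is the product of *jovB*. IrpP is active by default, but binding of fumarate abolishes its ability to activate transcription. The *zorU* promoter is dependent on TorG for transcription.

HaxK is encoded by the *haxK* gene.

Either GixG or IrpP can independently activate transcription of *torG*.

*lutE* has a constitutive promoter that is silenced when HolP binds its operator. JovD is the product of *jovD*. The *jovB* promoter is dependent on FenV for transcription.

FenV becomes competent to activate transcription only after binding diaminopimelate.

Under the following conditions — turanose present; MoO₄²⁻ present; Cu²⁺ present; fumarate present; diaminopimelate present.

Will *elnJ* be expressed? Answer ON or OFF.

OFF

MoO₄²⁻ is present, so WexW is active.
With repressor WexW bound, *haxK* is not transcribed.
So HaxK is not produced.
Diaminopimelate is present, so FenV is active.
No repressor is bound and FenV is active, so *jovB* is transcribed.
So JovB is produced and active.
No repressor is bound and JovB is active, so *gixM* is transcribed.
So GixM is produced and active.
Cu²⁺ is present, so GixG is active.
Fumarate is present, so IrpP is inactive.
Activator GixG is present, so *torG* is transcribed.
So TorG is produced and active.
No repressor is bound and TorG is active, so *zorU* is transcribed.
So ZorU is produced and active.
With repressor GixM bound, *jovD* is not transcribed.
So JovD is not produced.
QilL is produced constitutively and is active.
Required activator JovD is absent, so *elnJ* is not transcribed.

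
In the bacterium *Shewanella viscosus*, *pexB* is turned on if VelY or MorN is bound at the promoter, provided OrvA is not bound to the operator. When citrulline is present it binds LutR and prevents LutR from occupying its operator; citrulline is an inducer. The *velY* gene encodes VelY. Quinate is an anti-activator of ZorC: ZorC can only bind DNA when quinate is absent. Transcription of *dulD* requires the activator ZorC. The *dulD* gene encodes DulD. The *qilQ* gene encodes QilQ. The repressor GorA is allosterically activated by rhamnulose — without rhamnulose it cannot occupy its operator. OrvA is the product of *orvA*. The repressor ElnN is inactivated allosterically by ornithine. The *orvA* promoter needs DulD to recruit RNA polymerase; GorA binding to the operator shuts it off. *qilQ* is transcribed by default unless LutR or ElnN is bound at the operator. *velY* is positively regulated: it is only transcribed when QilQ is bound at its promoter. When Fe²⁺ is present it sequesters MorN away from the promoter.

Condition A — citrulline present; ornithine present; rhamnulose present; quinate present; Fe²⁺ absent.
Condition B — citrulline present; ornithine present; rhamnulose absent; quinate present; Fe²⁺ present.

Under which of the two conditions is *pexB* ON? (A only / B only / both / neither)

both

Condition A:
Citrulline is present, so LutR is inactive.
Ornithine is present, so ElnN is inactive.
With no repressor bound, *qilQ* is transcribed.
So QilQ is produced and active.
No repressor is bound and QilQ is active, so *velY* is transcribed.
So VelY is produced and active.
Rhamnulose is present, so GorA is active.
Quinate is present, so ZorC is inactive.
Required activator ZorC is absent, so *dulD* is not transcribed.
So DulD is not produced.
With repressor GorA bound, *orvA* is not transcribed.
So OrvA is not produced.
Fe²⁺ is absent, so MorN is active.
Activator VelY is present, so *pexB* is transcribed.
→ *pexB* is ON in A.
Condition B:
Citrulline is present, so LutR is inactive.
Ornithine is present, so ElnN is inactive.
With no repressor bound, *qilQ* is transcribed.
So QilQ is produced and active.
No repressor is bound and QilQ is active, so *velY* is transcribed.
So VelY is produced and active.
Rhamnulose is absent, so GorA is inactive.
Quinate is present, so ZorC is inactive.
Required activator ZorC is absent, so *dulD* is not transcribed.
So DulD is not produced.
Required activator DulD is absent, so *orvA* is not transcribed.
So OrvA is not produced.
Fe²⁺ is present, so MorN is inactive.
Activator VelY is present, so *pexB* is transcribed.
→ *pexB* is ON in B.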